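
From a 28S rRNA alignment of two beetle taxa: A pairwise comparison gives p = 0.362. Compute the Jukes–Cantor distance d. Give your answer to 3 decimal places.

0.494

d = −(3/4) ln(1 − 4p/3) = −0.75 ln(1 − 0.482667) = −0.75 ln(0.517333)
  = −0.75 × (-0.659069) = 0.494302 substitutions/site.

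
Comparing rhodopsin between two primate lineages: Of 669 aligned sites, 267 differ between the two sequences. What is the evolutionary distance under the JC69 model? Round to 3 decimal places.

0.570

p = 267/669 ≈ 0.399103.
d = −(3/4) ln(1 − 4p/3) = −0.75 ln(1 − 0.532137) = −0.75 ln(0.467863)
  = −0.75 × (-0.759580) = 0.569685 substitutions/site.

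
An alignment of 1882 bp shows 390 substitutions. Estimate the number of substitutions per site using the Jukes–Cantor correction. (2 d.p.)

0.24

p = 390/1882 ≈ 0.207226.
d = −(3/4) ln(1 − 4p/3) = −0.75 ln(1 − 0.276301) = −0.75 ln(0.723699)
  = −0.75 × (-0.323380) = 0.242535 substitutions/site.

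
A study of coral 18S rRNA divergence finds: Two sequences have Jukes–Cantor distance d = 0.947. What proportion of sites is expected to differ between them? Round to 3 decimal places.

0.538

p = (3/4)(1 − e^(−4d/3)) = 0.75 × (1 − e^(-1.262667)) = 0.75 × (1 − 0.282899) = 0.537826.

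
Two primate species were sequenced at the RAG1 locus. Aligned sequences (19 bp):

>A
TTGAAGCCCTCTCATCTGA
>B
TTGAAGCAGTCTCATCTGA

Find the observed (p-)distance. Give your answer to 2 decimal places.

0.11

The sequences differ at 2 of 19 positions (sites 8, 9).
p = 2/19 = 0.105263… ≈ 0.11 (to 2 d.p.).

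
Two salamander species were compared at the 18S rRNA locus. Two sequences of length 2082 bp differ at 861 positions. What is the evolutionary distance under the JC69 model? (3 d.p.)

p = 861/2082 ≈ 0.413545.
d = −(3/4) ln(1 − 4p/3) = −0.75 ln(1 − 0.551393) = −0.75 ln(0.448607)
  = −0.75 × (-0.801608) = 0.601206 substitutions/site.

0.601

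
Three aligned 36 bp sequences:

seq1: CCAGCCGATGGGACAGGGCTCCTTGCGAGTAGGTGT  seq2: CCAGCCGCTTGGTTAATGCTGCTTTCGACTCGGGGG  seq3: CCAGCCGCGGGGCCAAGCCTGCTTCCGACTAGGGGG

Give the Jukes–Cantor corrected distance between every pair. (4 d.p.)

d(seq1,seq2) = 0.4408, d(seq1,seq3) = 0.3470, d(seq2,seq3) = 0.2635

seq1–seq2: 12/36 sites differ → p ≈ 0.333333, d = −0.75 ln(1 − 0.444444) = 0.440839 ≈ 0.4408.
seq1–seq3: 10/36 sites differ → p ≈ 0.277778, d = −0.75 ln(1 − 0.370371) = 0.346968 ≈ 0.3470.
seq2–seq3: 8/36 sites differ → p ≈ 0.222222, d = −0.75 ln(1 − 0.296296) = 0.263548 ≈ 0.2635.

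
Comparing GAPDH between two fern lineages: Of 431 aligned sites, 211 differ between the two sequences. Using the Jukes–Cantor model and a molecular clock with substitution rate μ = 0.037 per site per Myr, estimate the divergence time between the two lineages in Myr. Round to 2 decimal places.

p = 211/431 ≈ 0.489559.
d = −(3/4) ln(1 − 4p/3) = −0.75 ln(1 − 0.652745) = −0.75 ln(0.347255)
  = −0.75 × (-1.057696) = 0.793272 substitutions/site.
Under a molecular clock d = 2μt, so t = d/(2μ) = 0.793272 / (2 × 0.037) = 10.72 Myr.

10.72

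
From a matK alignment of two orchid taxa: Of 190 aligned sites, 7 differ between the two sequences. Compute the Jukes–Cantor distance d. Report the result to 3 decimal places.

0.038

p = 7/190 ≈ 0.036842.
d = −(3/4) ln(1 − 4p/3) = −0.75 ln(1 − 0.049123) = −0.75 ln(0.950877)
  = −0.75 × (-0.050371) = 0.037778 substitutions/site.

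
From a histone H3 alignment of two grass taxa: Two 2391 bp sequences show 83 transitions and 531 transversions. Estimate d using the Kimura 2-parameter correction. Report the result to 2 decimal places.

0.32

P = 83/2391 ≈ 0.034714 and Q = 531/2391 ≈ 0.222083.
Under the Kimura two-parameter model, d = −½ ln(1 − 2P − Q) − ¼ ln(1 − 2Q).
1 − 2P − Q = 0.708489, giving −½ ln(0.708489) = 0.172310.
1 − 2Q = 0.555834, giving −¼ ln(0.555834) = 0.146821.
d = 0.172310 + 0.146821 = 0.319131.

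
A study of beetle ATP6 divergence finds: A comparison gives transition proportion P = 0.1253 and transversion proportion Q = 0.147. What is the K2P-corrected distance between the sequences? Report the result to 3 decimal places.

Under the Kimura two-parameter model, d = −½ ln(1 − 2P − Q) − ¼ ln(1 − 2Q).
1 − 2P − Q = 0.6024, giving −½ ln(0.6024) = 0.253417.
1 − 2Q = 0.706, giving −¼ ln(0.706) = 0.087035.
d = 0.253417 + 0.087035 = 0.340452.

0.340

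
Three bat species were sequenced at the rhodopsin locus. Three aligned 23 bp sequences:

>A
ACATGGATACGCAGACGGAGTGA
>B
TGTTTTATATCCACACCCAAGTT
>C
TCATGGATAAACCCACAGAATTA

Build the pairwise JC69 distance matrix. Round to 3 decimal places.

d(A,B) = 1.252, d(A,C) = 0.467, d(B,C) = 0.761

A–B: 14/23 sites differ → p ≈ 0.608696, d = −0.75 ln(1 − 0.811595) = 1.251871 ≈ 1.252.
A–C: 8/23 sites differ → p ≈ 0.347826, d = −0.75 ln(1 − 0.463768) = 0.467391 ≈ 0.467.
B–C: 11/23 sites differ → p ≈ 0.478261, d = −0.75 ln(1 − 0.637681) = 0.761423 ≈ 0.761.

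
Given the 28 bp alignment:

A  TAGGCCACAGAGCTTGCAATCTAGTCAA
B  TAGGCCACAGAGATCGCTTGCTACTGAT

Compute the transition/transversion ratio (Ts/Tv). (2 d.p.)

0.14

Transitions are A↔G and C↔T; transversions are all other mismatches.
Transitions: 1. Transversions: 7.
R = 1/7 = 0.142857… ≈ 0.14 (to 2 d.p.).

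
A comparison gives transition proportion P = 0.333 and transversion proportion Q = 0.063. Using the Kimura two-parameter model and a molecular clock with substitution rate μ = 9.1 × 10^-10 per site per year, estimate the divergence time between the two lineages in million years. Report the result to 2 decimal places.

377.19

Under the Kimura two-parameter model, d = −½ ln(1 − 2P − Q) − ¼ ln(1 − 2Q).
1 − 2P − Q = 0.271, giving −½ ln(0.271) = 0.652818.
1 − 2Q = 0.874, giving −¼ ln(0.874) = 0.033669.
d = 0.652818 + 0.033669 = 0.686487.
Under a molecular clock d = 2μt, so t = d/(2μ) = 0.686487 / (2 × 9.1 × 10^-10) = 377.19 million years.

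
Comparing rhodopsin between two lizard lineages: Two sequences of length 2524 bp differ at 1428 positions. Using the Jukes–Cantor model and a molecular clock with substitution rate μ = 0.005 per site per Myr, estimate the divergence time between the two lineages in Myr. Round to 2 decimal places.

105.29

p = 1428/2524 ≈ 0.565769.
d = −(3/4) ln(1 − 4p/3) = −0.75 ln(1 − 0.754359) = −0.75 ln(0.245641)
  = −0.75 × (-1.403884) = 1.052913 substitutions/site.
Under a molecular clock d = 2μt, so t = d/(2μ) = 1.052913 / (2 × 0.005) = 105.29 Myr.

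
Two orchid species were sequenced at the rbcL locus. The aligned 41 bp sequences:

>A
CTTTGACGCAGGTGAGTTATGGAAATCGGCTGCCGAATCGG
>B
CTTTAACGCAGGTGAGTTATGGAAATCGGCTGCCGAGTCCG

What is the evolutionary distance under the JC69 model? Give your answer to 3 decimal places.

The sequences differ at 3 of 41 sites (5, 37, 40), so p = 3/41 ≈ 0.073171.
d = −(3/4) ln(1 − 4p/3) = −0.75 ln(1 − 0.097561) = −0.75 ln(0.902439)
  = −0.75 × (-0.102654) = 0.076991 substitutions/site.

0.077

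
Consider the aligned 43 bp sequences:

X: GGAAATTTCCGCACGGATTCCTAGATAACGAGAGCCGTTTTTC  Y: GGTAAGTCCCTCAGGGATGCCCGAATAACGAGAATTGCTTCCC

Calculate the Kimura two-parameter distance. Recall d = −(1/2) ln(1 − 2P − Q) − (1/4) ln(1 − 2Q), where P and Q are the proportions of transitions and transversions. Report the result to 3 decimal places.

Of 43 sites, 10 differences are transitions and 5 are transversions, so P = 10/43 ≈ 0.232558 and Q = 5/43 ≈ 0.116279.
Under the Kimura two-parameter model, d = −½ ln(1 − 2P − Q) − ¼ ln(1 − 2Q).
1 − 2P − Q = 0.418605, giving −½ ln(0.418605) = 0.435414.
1 − 2Q = 0.767442, giving −¼ ln(0.767442) = 0.066173.
d = 0.435414 + 0.066173 = 0.501587.

0.502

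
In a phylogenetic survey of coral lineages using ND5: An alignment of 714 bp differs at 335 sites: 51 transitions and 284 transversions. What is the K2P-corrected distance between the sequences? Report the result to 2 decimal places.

0.79

P = 51/714 ≈ 0.071429 and Q = 284/714 ≈ 0.397759.
Under the Kimura two-parameter model, d = −½ ln(1 − 2P − Q) − ¼ ln(1 − 2Q).
1 − 2P − Q = 0.459383, giving −½ ln(0.459383) = 0.388935.
1 − 2Q = 0.204482, giving −¼ ln(0.204482) = 0.396819.
d = 0.388935 + 0.396819 = 0.785754.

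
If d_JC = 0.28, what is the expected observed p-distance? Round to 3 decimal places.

p = (3/4)(1 − e^(−4d/3)) = 0.75 × (1 − e^(-0.373333)) = 0.75 × (1 − 0.688436) = 0.233673.

0.234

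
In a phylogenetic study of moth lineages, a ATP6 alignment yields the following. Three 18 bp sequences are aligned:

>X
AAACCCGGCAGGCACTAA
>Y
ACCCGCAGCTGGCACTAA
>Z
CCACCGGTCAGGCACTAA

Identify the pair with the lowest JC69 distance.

X and Z

X–Y: 5/18 differ, p = 0.278, d = 0.347.
X–Z: 4/18 differ, p = 0.222, d = 0.264.
Y–Z: 7/18 differ, p = 0.389, d = 0.548.
The smallest distance is between X and Z.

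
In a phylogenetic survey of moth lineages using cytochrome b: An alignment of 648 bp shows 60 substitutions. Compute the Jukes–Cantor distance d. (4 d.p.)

0.0988

p = 60/648 ≈ 0.092593.
d = −(3/4) ln(1 − 4p/3) = −0.75 ln(1 − 0.123457) = −0.75 ln(0.876543)
  = −0.75 × (-0.131770) = 0.098828 substitutions/site.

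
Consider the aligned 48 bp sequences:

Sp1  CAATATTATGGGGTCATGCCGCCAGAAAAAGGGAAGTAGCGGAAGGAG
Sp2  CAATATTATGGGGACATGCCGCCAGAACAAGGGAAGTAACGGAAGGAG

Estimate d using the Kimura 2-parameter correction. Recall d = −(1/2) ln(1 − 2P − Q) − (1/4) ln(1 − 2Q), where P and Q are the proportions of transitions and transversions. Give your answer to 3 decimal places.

Of 48 sites, 1 differences are transitions and 2 are transversions, so P = 1/48 ≈ 0.020833 and Q = 2/48 ≈ 0.041667.
Under the Kimura two-parameter model, d = −½ ln(1 − 2P − Q) − ¼ ln(1 − 2Q).
1 − 2P − Q = 0.916667, giving −½ ln(0.916667) = 0.043506.
1 − 2Q = 0.916666, giving −¼ ln(0.916666) = 0.021753.
d = 0.043506 + 0.021753 = 0.065259.

0.065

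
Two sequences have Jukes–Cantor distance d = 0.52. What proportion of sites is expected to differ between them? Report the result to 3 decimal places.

p = (3/4)(1 − e^(−4d/3)) = 0.75 × (1 − e^(-0.693333)) = 0.75 × (1 − 0.499907) = 0.375070.

0.375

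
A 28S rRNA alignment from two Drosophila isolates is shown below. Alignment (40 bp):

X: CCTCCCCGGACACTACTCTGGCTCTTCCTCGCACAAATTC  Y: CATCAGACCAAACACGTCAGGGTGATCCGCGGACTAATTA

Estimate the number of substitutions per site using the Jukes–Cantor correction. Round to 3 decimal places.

The sequences differ at 18 of 40 sites, so p = 18/40 = 0.45.
d = −(3/4) ln(1 − 4p/3) = −0.75 ln(1 − 0.6) = −0.75 ln(0.4)
  = −0.75 × (-0.916291) = 0.687218 substitutions/site.

0.687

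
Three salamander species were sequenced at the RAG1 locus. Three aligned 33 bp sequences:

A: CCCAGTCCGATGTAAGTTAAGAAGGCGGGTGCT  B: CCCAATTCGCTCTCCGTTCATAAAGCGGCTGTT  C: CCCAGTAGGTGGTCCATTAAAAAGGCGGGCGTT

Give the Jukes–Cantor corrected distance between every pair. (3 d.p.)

d(A,B) = 0.441, d(A,C) = 0.388, d(B,C) = 0.497

A–B: 11/33 sites differ → p ≈ 0.333333, d = −0.75 ln(1 − 0.444444) = 0.440839 ≈ 0.441.
A–C: 10/33 sites differ → p ≈ 0.30303, d = −0.75 ln(1 − 0.40404) = 0.388186 ≈ 0.388.
B–C: 12/33 sites differ → p ≈ 0.363636, d = −0.75 ln(1 − 0.484848) = 0.497470 ≈ 0.497.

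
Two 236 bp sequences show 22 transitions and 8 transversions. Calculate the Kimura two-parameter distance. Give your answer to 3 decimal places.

P = 22/236 ≈ 0.09322 and Q = 8/236 ≈ 0.033898.
Under the Kimura two-parameter model, d = −½ ln(1 − 2P − Q) − ¼ ln(1 − 2Q).
1 − 2P − Q = 0.779662, giving −½ ln(0.779662) = 0.124447.
1 − 2Q = 0.932204, giving −¼ ln(0.932204) = 0.017551.
d = 0.124447 + 0.017551 = 0.141998.

0.142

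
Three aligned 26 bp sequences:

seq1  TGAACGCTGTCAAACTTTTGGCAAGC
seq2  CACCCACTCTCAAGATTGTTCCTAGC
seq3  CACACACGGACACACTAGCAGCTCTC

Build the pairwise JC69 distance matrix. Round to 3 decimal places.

d(seq1,seq2) = 0.717, d(seq1,seq3) = 0.949, d(seq2,seq3) = 0.824

seq1–seq2: 12/26 sites differ → p ≈ 0.461538, d = −0.75 ln(1 − 0.615384) = 0.716632 ≈ 0.717.
seq1–seq3: 14/26 sites differ → p ≈ 0.538462, d = −0.75 ln(1 − 0.717949) = 0.949251 ≈ 0.949.
seq2–seq3: 13/26 sites differ → p = 0.5, d = −0.75 ln(1 − 0.666667) = 0.823960 ≈ 0.824.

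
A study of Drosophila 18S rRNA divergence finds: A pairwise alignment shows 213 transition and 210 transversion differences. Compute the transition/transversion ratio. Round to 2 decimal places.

R = 213/210 = 1.014285… ≈ 1.01 (to 2 d.p.).

1.01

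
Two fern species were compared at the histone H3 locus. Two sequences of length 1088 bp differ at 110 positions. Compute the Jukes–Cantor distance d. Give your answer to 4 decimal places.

0.1086

p = 110/1088 ≈ 0.101103.
d = −(3/4) ln(1 − 4p/3) = −0.75 ln(1 − 0.134804) = −0.75 ln(0.865196)
  = −0.75 × (-0.144799) = 0.108599 substitutions/site.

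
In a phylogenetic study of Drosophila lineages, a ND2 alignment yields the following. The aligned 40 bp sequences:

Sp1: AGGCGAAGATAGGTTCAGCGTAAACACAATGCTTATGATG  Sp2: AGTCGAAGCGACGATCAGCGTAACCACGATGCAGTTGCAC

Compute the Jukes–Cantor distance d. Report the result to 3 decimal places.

The sequences differ at 13 of 40 sites, so p = 13/40 = 0.325.
d = −(3/4) ln(1 − 4p/3) = −0.75 ln(1 − 0.433333) = −0.75 ln(0.566667)
  = −0.75 × (-0.567983) = 0.425987 substitutions/site.

0.426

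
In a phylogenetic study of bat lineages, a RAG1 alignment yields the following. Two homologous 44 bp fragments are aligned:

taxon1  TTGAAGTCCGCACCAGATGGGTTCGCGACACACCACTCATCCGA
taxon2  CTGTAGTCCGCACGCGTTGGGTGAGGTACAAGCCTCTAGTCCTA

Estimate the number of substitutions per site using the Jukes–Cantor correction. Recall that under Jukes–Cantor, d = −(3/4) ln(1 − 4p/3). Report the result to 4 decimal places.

The sequences differ at 15 of 44 sites, so p = 15/44 ≈ 0.340909.
d = −(3/4) ln(1 − 4p/3) = −0.75 ln(1 − 0.454545) = −0.75 ln(0.545455)
  = −0.75 × (-0.606135) = 0.454601 substitutions/site.

0.4546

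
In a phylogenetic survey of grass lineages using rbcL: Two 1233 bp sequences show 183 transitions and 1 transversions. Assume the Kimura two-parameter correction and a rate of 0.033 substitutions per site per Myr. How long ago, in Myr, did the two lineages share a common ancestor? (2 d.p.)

2.68

P = 183/1233 ≈ 0.148418 and Q = 1/1233 ≈ 0.000811.
Under the Kimura two-parameter model, d = −½ ln(1 − 2P − Q) − ¼ ln(1 − 2Q).
1 − 2P − Q = 0.702353, giving −½ ln(0.702353) = 0.176660.
1 − 2Q = 0.998378, giving −¼ ln(0.998378) = 0.000406.
d = 0.176660 + 0.000406 = 0.177066.
Under a molecular clock d = 2μt, so t = d/(2μ) = 0.177066 / (2 × 0.033) = 2.68 Myr.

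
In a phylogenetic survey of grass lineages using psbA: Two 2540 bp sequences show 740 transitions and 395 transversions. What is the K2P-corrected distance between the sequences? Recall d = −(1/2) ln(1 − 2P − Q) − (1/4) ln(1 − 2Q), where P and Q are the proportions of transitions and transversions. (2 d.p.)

0.76

P = 740/2540 ≈ 0.291339 and Q = 395/2540 ≈ 0.155512.
Under the Kimura two-parameter model, d = −½ ln(1 − 2P − Q) − ¼ ln(1 − 2Q).
1 − 2P − Q = 0.26181, giving −½ ln(0.26181) = 0.670068.
1 − 2Q = 0.688976, giving −¼ ln(0.688976) = 0.093137.
d = 0.670068 + 0.093137 = 0.763205.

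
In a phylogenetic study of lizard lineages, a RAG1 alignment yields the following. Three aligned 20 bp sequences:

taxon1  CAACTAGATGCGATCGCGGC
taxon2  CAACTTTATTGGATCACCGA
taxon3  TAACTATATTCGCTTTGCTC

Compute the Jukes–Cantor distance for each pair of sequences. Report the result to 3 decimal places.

taxon1–taxon2: 7/20 sites differ → p = 0.35, d = −0.75 ln(1 − 0.466667) = 0.471457 ≈ 0.471.
taxon1–taxon3: 9/20 sites differ → p = 0.45, d = −0.75 ln(1 − 0.6) = 0.687218 ≈ 0.687.
taxon2–taxon3: 9/20 sites differ → p = 0.45, d = −0.75 ln(1 − 0.6) = 0.687218 ≈ 0.687.

d(taxon1,taxon2) = 0.471, d(taxon1,taxon3) = 0.687, d(taxon2,taxon3) = 0.687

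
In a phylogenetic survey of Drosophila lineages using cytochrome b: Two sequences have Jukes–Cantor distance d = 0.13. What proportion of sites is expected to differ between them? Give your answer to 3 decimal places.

p = (3/4)(1 − e^(−4d/3)) = 0.75 × (1 − e^(-0.173333)) = 0.75 × (1 − 0.840858) = 0.119357.

0.119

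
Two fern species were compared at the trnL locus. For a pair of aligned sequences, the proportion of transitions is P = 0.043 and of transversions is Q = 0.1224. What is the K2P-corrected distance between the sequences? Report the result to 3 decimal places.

Under the Kimura two-parameter model, d = −½ ln(1 − 2P − Q) − ¼ ln(1 − 2Q).
1 − 2P − Q = 0.7916, giving −½ ln(0.7916) = 0.116850.
1 − 2Q = 0.7552, giving −¼ ln(0.7552) = 0.070193.
d = 0.116850 + 0.070193 = 0.187043.

0.187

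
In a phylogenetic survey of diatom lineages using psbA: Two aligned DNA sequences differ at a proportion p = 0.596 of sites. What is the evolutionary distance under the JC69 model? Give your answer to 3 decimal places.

1.187

d = −(3/4) ln(1 − 4p/3) = −0.75 ln(1 − 0.794667) = −0.75 ln(0.205333)
  = −0.75 × (-1.583122) = 1.187342 substitutions/site.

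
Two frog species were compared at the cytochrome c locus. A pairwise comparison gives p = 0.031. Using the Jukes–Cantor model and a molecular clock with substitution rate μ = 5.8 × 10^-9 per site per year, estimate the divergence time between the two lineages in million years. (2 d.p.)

d = −(3/4) ln(1 − 4p/3) = −0.75 ln(1 − 0.041333) = −0.75 ln(0.958667)
  = −0.75 × (-0.042212) = 0.031659 substitutions/site.
Under a molecular clock d = 2μt, so t = d/(2μ) = 0.031659 / (2 × 5.8 × 10^-9) = 2.73 million years.

2.73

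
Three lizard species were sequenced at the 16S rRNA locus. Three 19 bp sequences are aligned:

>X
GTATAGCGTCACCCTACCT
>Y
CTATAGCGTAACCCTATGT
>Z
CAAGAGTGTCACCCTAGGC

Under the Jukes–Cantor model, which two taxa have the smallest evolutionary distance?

X and Y

X–Y: 4/19 differ, p = 0.211, d = 0.247.
X–Z: 7/19 differ, p = 0.368, d = 0.507.
Y–Z: 6/19 differ, p = 0.316, d = 0.410.
The smallest distance is between X and Y.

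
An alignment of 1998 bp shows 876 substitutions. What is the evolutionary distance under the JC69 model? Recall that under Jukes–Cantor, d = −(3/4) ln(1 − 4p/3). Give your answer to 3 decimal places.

p = 876/1998 ≈ 0.438438.
d = −(3/4) ln(1 − 4p/3) = −0.75 ln(1 − 0.584584) = −0.75 ln(0.415416)
  = −0.75 × (-0.878475) = 0.658856 substitutions/site.

0.659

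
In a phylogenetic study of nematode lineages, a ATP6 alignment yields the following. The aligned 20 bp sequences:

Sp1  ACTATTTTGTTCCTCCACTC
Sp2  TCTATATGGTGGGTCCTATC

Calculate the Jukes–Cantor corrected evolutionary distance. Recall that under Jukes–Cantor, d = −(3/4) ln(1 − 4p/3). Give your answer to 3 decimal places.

The sequences differ at 8 of 20 sites (1, 6, 8, 11, 12, 13, 17, 18), so p = 8/20 = 0.4.
d = −(3/4) ln(1 − 4p/3) = −0.75 ln(1 − 0.533333) = −0.75 ln(0.466667)
  = −0.75 × (-0.762139) = 0.571604 substitutions/site.

0.572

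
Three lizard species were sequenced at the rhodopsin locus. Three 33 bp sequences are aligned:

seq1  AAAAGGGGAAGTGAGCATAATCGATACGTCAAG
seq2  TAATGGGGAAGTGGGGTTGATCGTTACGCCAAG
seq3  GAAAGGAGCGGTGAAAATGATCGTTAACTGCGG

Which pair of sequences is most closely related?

seq1 and seq2

seq1–seq2: 8/33 differ, p = 0.242, d = 0.293.
seq1–seq3: 13/33 differ, p = 0.394, d = 0.559.
seq2–seq3: 15/33 differ, p = 0.455, d = 0.699.
The smallest distance is between seq1 and seq2.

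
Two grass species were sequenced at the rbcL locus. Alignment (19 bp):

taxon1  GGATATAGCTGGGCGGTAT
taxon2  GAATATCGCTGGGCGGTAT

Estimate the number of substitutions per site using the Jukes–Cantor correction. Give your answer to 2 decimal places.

0.11

The sequences differ at 2 of 19 sites (2, 7), so p = 2/19 ≈ 0.105263.
d = −(3/4) ln(1 − 4p/3) = −0.75 ln(1 − 0.140351) = −0.75 ln(0.859649)
  = −0.75 × (-0.151231) = 0.113423 substitutions/site.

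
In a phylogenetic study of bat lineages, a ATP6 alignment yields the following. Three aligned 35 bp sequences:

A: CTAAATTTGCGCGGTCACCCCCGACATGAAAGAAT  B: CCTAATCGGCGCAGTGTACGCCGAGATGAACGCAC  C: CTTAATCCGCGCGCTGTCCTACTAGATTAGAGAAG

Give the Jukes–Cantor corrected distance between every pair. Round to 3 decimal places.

A–B: 13/35 sites differ → p ≈ 0.371429, d = −0.75 ln(1 − 0.495239) = 0.512753 ≈ 0.513.
A–C: 13/35 sites differ → p ≈ 0.371429, d = −0.75 ln(1 − 0.495239) = 0.512753 ≈ 0.513.
B–C: 13/35 sites differ → p ≈ 0.371429, d = −0.75 ln(1 − 0.495239) = 0.512753 ≈ 0.513.

d(A,B) = 0.513, d(A,C) = 0.513, d(B,C) = 0.513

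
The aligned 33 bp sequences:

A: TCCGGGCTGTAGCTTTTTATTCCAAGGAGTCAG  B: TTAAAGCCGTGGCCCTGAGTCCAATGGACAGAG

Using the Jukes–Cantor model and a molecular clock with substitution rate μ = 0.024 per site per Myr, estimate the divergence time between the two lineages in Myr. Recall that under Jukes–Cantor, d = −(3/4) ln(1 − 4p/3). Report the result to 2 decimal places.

The sequences differ at 17 of 33 sites, so p = 17/33 ≈ 0.515152.
d = −(3/4) ln(1 − 4p/3) = −0.75 ln(1 − 0.686869) = −0.75 ln(0.313131)
  = −0.75 × (-1.161134) = 0.870851 substitutions/site.
Under a molecular clock d = 2μt, so t = d/(2μ) = 0.870851 / (2 × 0.024) = 18.14 Myr.

18.14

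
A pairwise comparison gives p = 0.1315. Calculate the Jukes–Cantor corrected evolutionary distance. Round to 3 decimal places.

d = −(3/4) ln(1 − 4p/3) = −0.75 ln(1 − 0.175333) = −0.75 ln(0.824667)
  = −0.75 × (-0.192776) = 0.144582 substitutions/site.

0.145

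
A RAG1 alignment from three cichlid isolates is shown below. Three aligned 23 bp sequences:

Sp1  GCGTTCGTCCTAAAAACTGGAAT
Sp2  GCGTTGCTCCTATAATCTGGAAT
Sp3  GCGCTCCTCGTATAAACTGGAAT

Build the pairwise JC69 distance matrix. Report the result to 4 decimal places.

d(Sp1,Sp2) = 0.1979, d(Sp1,Sp3) = 0.1979, d(Sp2,Sp3) = 0.1979

Sp1–Sp2: 4/23 sites differ → p ≈ 0.173913, d = −0.75 ln(1 − 0.231884) = 0.197861 ≈ 0.1979.
Sp1–Sp3: 4/23 sites differ → p ≈ 0.173913, d = −0.75 ln(1 − 0.231884) = 0.197861 ≈ 0.1979.
Sp2–Sp3: 4/23 sites differ → p ≈ 0.173913, d = −0.75 ln(1 − 0.231884) = 0.197861 ≈ 0.1979.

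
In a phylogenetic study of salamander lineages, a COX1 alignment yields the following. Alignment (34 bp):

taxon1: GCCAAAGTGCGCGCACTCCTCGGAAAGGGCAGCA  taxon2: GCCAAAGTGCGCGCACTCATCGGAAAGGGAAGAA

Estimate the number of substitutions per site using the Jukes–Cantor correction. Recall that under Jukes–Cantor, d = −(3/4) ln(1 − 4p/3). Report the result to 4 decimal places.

The sequences differ at 3 of 34 sites (19, 30, 33), so p = 3/34 ≈ 0.088235.
d = −(3/4) ln(1 − 4p/3) = −0.75 ln(1 − 0.117647) = −0.75 ln(0.882353)
  = −0.75 × (-0.125163) = 0.093872 substitutions/site.

0.0939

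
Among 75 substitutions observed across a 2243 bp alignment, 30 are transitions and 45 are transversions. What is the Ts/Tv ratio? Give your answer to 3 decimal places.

0.667

R = 30/45 = 0.666666… ≈ 0.667 (to 3 d.p.).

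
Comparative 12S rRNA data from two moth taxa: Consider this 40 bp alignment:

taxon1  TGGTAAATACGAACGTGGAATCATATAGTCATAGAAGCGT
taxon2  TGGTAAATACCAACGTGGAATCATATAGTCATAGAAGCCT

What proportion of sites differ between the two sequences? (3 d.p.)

0.050

The sequences differ at 2 of 40 positions (sites 11, 39).
p = 2/40 = 0.050.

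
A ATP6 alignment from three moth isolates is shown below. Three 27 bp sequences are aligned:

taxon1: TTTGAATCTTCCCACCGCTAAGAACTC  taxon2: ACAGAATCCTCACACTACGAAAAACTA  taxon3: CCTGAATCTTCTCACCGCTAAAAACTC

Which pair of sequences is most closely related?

taxon1 and taxon3

taxon1–taxon2: 10/27 differ, p = 0.370, d = 0.511.
taxon1–taxon3: 4/27 differ, p = 0.148, d = 0.165.
taxon2–taxon3: 8/27 differ, p = 0.296, d = 0.377.
The smallest distance is between taxon1 and taxon3.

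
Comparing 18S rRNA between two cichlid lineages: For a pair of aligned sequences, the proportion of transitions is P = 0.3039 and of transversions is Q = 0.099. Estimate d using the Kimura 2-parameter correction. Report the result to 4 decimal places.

0.6686

Under the Kimura two-parameter model, d = −½ ln(1 − 2P − Q) − ¼ ln(1 − 2Q).
1 − 2P − Q = 0.2932, giving −½ ln(0.2932) = 0.613450.
1 − 2Q = 0.802, giving −¼ ln(0.802) = 0.055162.
d = 0.613450 + 0.055162 = 0.668612.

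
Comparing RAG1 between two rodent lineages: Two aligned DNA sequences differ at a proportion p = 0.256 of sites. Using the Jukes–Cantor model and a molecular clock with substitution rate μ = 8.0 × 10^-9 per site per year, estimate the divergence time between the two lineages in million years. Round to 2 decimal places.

d = −(3/4) ln(1 − 4p/3) = −0.75 ln(1 − 0.341333) = −0.75 ln(0.658667)
  = −0.75 × (-0.417537) = 0.313153 substitutions/site.
Under a molecular clock d = 2μt, so t = d/(2μ) = 0.313153 / (2 × 8.0 × 10^-9) = 19.57 million years.

19.57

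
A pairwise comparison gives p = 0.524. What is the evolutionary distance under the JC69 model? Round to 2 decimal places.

d = −(3/4) ln(1 − 4p/3) = −0.75 ln(1 − 0.698667) = −0.75 ln(0.301333)
  = −0.75 × (-1.199539) = 0.899654 substitutions/site.

0.90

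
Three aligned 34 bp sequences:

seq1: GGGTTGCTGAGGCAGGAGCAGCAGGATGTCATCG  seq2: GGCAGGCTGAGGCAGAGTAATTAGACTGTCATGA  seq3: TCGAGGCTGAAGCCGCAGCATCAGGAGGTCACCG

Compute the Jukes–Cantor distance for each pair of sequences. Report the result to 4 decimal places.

seq1–seq2: 13/34 sites differ → p ≈ 0.382353, d = −0.75 ln(1 − 0.509804) = 0.534712 ≈ 0.5347.
seq1–seq3: 10/34 sites differ → p ≈ 0.294118, d = −0.75 ln(1 − 0.392157) = 0.373379 ≈ 0.3734.
seq2–seq3: 16/34 sites differ → p ≈ 0.470588, d = −0.75 ln(1 − 0.627451) = 0.740540 ≈ 0.7405.

d(seq1,seq2) = 0.5347, d(seq1,seq3) = 0.3734, d(seq2,seq3) = 0.7405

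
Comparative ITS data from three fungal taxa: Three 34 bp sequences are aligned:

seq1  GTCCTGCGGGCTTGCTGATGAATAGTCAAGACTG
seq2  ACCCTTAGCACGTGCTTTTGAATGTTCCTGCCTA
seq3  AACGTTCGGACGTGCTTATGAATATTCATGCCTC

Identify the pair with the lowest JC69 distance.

seq1–seq2: 15/34 differ, p = 0.441, d = 0.665.
seq1–seq3: 11/34 differ, p = 0.324, d = 0.423.
seq2–seq3: 8/34 differ, p = 0.235, d = 0.282.
The smallest distance is between seq2 and seq3.

seq2 and seq3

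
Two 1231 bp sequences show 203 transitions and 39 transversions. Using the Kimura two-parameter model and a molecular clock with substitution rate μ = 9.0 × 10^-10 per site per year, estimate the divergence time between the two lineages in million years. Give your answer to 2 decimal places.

133.71

P = 203/1231 ≈ 0.164907 and Q = 39/1231 ≈ 0.031682.
Under the Kimura two-parameter model, d = −½ ln(1 − 2P − Q) − ¼ ln(1 − 2Q).
1 − 2P − Q = 0.638504, giving −½ ln(0.638504) = 0.224314.
1 − 2Q = 0.936636, giving −¼ ln(0.936636) = 0.016365.
d = 0.224314 + 0.016365 = 0.240679.
Under a molecular clock d = 2μt, so t = d/(2μ) = 0.240679 / (2 × 9.0 × 10^-10) = 133.71 million years.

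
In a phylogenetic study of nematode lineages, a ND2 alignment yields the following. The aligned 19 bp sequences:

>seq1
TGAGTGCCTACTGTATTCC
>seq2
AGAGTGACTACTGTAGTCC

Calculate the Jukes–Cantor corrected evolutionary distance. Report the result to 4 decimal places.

0.1773

The sequences differ at 3 of 19 sites (1, 7, 16), so p = 3/19 ≈ 0.157895.
d = −(3/4) ln(1 − 4p/3) = −0.75 ln(1 − 0.210527) = −0.75 ln(0.789473)
  = −0.75 × (-0.236390) = 0.177293 substitutions/site.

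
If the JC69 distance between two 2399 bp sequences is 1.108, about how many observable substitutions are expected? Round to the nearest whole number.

1389

Invert JC69: p = (3/4)(1 − e^(−4d/3)) = 0.75 × (1 − e^(-1.477333)) = 0.75 × (1 − 0.228246) = 0.578816.
Expected differing sites = pL ≈ 0.578816 × 2399 = 1388.579584 ≈ 1389.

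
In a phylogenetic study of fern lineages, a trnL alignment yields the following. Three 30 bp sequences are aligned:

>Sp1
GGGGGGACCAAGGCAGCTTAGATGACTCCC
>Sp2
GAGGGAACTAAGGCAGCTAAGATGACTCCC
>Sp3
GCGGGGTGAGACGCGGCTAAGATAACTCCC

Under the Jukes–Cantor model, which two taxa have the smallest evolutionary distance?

Sp1 and Sp2

Sp1–Sp2: 4/30 differ, p = 0.133, d = 0.147.
Sp1–Sp3: 9/30 differ, p = 0.300, d = 0.383.
Sp2–Sp3: 9/30 differ, p = 0.300, d = 0.383.
The smallest distance is between Sp1 and Sp2.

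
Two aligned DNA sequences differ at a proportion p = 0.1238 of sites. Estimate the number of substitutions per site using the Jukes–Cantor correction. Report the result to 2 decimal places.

0.14

d = −(3/4) ln(1 − 4p/3) = −0.75 ln(1 − 0.165067) = −0.75 ln(0.834933)
  = −0.75 × (-0.180404) = 0.135303 substitutions/site.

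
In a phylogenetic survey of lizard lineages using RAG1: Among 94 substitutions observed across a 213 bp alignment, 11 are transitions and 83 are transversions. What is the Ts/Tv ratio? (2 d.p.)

R = 11/83 = 0.132530… ≈ 0.13 (to 2 d.p.).

0.13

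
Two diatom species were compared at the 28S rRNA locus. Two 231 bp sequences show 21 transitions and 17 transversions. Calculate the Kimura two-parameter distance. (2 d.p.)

0.19

P = 21/231 ≈ 0.090909 and Q = 17/231 ≈ 0.073593.
Under the Kimura two-parameter model, d = −½ ln(1 − 2P − Q) − ¼ ln(1 − 2Q).
1 − 2P − Q = 0.744589, giving −½ ln(0.744589) = 0.147461.
1 − 2Q = 0.852814, giving −¼ ln(0.852814) = 0.039803.
d = 0.147461 + 0.039803 = 0.187264.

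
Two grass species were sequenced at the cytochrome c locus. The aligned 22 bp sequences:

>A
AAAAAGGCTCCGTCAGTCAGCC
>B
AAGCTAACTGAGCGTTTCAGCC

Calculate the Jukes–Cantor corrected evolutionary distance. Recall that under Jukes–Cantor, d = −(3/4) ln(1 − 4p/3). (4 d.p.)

0.8240

The sequences differ at 11 of 22 sites, so p = 11/22 = 0.5.
d = −(3/4) ln(1 − 4p/3) = −0.75 ln(1 − 0.666667) = −0.75 ln(0.333333)
  = −0.75 × (-1.098613) = 0.823960 substitutions/site.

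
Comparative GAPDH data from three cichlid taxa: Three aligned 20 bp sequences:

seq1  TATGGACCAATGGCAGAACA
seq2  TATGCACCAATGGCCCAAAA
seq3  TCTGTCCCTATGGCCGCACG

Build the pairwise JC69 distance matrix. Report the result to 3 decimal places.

d(seq1,seq2) = 0.233, d(seq1,seq3) = 0.471, d(seq2,seq3) = 0.572

seq1–seq2: 4/20 sites differ → p = 0.2, d = −0.75 ln(1 − 0.266667) = 0.232617 ≈ 0.233.
seq1–seq3: 7/20 sites differ → p = 0.35, d = −0.75 ln(1 − 0.466667) = 0.471457 ≈ 0.471.
seq2–seq3: 8/20 sites differ → p = 0.4, d = −0.75 ln(1 − 0.533333) = 0.571605 ≈ 0.572.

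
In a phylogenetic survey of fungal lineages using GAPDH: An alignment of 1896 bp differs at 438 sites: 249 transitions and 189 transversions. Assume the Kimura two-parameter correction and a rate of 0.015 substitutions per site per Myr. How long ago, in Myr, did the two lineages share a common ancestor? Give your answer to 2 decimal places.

9.35

P = 249/1896 ≈ 0.131329 and Q = 189/1896 ≈ 0.099684.
Under the Kimura two-parameter model, d = −½ ln(1 − 2P − Q) − ¼ ln(1 − 2Q).
1 − 2P − Q = 0.637658, giving −½ ln(0.637658) = 0.224977.
1 − 2Q = 0.800632, giving −¼ ln(0.800632) = 0.055588.
d = 0.224977 + 0.055588 = 0.280565.
Under a molecular clock d = 2μt, so t = d/(2μ) = 0.280565 / (2 × 0.015) = 9.35 Myr.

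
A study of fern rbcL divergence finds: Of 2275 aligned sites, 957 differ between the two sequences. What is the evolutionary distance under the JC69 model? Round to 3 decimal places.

p = 957/2275 ≈ 0.420659.
d = −(3/4) ln(1 − 4p/3) = −0.75 ln(1 − 0.560879) = −0.75 ln(0.439121)
  = −0.75 × (-0.822980) = 0.617235 substitutions/site.

0.617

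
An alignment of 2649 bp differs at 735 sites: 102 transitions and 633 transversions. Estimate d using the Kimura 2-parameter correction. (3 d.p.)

P = 102/2649 ≈ 0.038505 and Q = 633/2649 ≈ 0.238958.
Under the Kimura two-parameter model, d = −½ ln(1 − 2P − Q) − ¼ ln(1 − 2Q).
1 − 2P − Q = 0.684032, giving −½ ln(0.684032) = 0.189875.
1 − 2Q = 0.522084, giving −¼ ln(0.522084) = 0.162482.
d = 0.189875 + 0.162482 = 0.352357.

0.352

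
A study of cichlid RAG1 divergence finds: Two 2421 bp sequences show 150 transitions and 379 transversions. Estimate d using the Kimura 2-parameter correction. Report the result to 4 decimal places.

P = 150/2421 ≈ 0.061958 and Q = 379/2421 ≈ 0.156547.
Under the Kimura two-parameter model, d = −½ ln(1 − 2P − Q) − ¼ ln(1 − 2Q).
1 − 2P − Q = 0.719537, giving −½ ln(0.719537) = 0.164574.
1 − 2Q = 0.686906, giving −¼ ln(0.686906) = 0.093889.
d = 0.164574 + 0.093889 = 0.258463.

0.2585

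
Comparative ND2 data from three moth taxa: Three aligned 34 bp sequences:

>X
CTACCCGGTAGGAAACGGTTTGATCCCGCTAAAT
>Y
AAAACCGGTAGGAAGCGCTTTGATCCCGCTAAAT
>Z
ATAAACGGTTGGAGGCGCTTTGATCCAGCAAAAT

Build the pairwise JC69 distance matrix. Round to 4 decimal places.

X–Y: 5/34 sites differ → p ≈ 0.147059, d = −0.75 ln(1 − 0.196079) = 0.163691 ≈ 0.1637.
X–Z: 9/34 sites differ → p ≈ 0.264706, d = −0.75 ln(1 − 0.352941) = 0.326488 ≈ 0.3265.
Y–Z: 6/34 sites differ → p ≈ 0.176471, d = −0.75 ln(1 − 0.235295) = 0.201199 ≈ 0.2012.

d(X,Y) = 0.1637, d(X,Z) = 0.3265, d(Y,Z) = 0.2012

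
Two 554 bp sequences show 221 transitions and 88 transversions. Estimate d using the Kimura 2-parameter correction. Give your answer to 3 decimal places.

P = 221/554 ≈ 0.398917 and Q = 88/554 ≈ 0.158845.
Under the Kimura two-parameter model, d = −½ ln(1 − 2P − Q) − ¼ ln(1 − 2Q).
1 − 2P − Q = 0.043321, giving −½ ln(0.043321) = 1.569559.
1 − 2Q = 0.68231, giving −¼ ln(0.68231) = 0.095568.
d = 1.569559 + 0.095568 = 1.665127.

1.665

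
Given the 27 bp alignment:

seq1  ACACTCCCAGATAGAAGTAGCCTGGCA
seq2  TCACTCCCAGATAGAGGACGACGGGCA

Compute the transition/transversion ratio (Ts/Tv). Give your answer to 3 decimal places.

Transitions are A↔G and C↔T; transversions are all other mismatches.
Transitions: 1. Transversions: 5.
R = 1/5 = 0.200.

0.200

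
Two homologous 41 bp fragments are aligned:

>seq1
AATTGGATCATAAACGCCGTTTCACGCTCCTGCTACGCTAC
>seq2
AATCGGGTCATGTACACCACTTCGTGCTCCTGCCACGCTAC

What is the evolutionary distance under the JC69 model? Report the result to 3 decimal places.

The sequences differ at 10 of 41 sites (4, 7, 12, 13, 16, 19, 20, 24, 25, 34), so p = 10/41 ≈ 0.243902.
d = −(3/4) ln(1 − 4p/3) = −0.75 ln(1 − 0.325203) = −0.75 ln(0.674797)
  = −0.75 × (-0.393343) = 0.295007 substitutions/site.

0.295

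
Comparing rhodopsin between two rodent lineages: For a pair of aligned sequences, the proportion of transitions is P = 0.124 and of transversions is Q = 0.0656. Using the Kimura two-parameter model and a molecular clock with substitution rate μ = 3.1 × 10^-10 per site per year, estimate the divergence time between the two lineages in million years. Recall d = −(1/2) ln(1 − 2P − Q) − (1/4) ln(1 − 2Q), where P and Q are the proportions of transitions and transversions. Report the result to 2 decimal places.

Under the Kimura two-parameter model, d = −½ ln(1 − 2P − Q) − ¼ ln(1 − 2Q).
1 − 2P − Q = 0.6864, giving −½ ln(0.6864) = 0.188147.
1 − 2Q = 0.8688, giving −¼ ln(0.8688) = 0.035161.
d = 0.188147 + 0.035161 = 0.223308.
Under a molecular clock d = 2μt, so t = d/(2μ) = 0.223308 / (2 × 3.1 × 10^-10) = 360.17 million years.

360.17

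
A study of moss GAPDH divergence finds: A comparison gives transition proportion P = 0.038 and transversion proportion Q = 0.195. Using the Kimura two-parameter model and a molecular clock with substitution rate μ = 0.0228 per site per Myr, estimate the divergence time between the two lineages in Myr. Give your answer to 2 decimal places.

6.18

Under the Kimura two-parameter model, d = −½ ln(1 − 2P − Q) − ¼ ln(1 − 2Q).
1 − 2P − Q = 0.729, giving −½ ln(0.729) = 0.158041.
1 − 2Q = 0.61, giving −¼ ln(0.61) = 0.123574.
d = 0.158041 + 0.123574 = 0.281615.
Under a molecular clock d = 2μt, so t = d/(2μ) = 0.281615 / (2 × 0.0228) = 6.18 Myr.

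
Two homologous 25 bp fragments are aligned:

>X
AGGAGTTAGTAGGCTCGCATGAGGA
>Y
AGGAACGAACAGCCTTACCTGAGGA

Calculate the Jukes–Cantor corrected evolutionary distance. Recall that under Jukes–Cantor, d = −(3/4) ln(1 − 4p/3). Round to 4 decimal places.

0.4904

The sequences differ at 9 of 25 sites (5, 6, 7, 9, 10, 13, 16, 17, 19), so p = 9/25 = 0.36.
d = −(3/4) ln(1 − 4p/3) = −0.75 ln(1 − 0.48) = −0.75 ln(0.52)
  = −0.75 × (-0.653926) = 0.490445 substitutions/site.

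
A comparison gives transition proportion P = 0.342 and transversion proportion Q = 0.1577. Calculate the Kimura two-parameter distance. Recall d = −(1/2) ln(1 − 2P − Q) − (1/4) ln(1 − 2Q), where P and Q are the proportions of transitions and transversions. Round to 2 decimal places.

1.02

Under the Kimura two-parameter model, d = −½ ln(1 − 2P − Q) − ¼ ln(1 − 2Q).
1 − 2P − Q = 0.1583, giving −½ ln(0.1583) = 0.921632.
1 − 2Q = 0.6846, giving −¼ ln(0.6846) = 0.094730.
d = 0.921632 + 0.094730 = 1.016362.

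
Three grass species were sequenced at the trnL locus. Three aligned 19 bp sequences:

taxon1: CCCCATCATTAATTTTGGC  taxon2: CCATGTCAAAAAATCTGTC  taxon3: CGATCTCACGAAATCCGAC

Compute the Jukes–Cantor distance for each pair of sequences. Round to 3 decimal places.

taxon1–taxon2: 8/19 sites differ → p ≈ 0.421053, d = −0.75 ln(1 − 0.561404) = 0.618132 ≈ 0.618.
taxon1–taxon3: 10/19 sites differ → p ≈ 0.526316, d = −0.75 ln(1 − 0.701755) = 0.907380 ≈ 0.907.
taxon2–taxon3: 6/19 sites differ → p ≈ 0.315789, d = −0.75 ln(1 − 0.421052) = 0.409907 ≈ 0.410.

d(taxon1,taxon2) = 0.618, d(taxon1,taxon3) = 0.907, d(taxon2,taxon3) = 0.410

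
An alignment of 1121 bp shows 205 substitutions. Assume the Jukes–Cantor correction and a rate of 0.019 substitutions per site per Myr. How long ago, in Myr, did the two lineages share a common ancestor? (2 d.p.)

p = 205/1121 ≈ 0.182872.
d = −(3/4) ln(1 − 4p/3) = −0.75 ln(1 − 0.243829) = −0.75 ln(0.756171)
  = −0.75 × (-0.279488) = 0.209616 substitutions/site.
Under a molecular clock d = 2μt, so t = d/(2μ) = 0.209616 / (2 × 0.019) = 5.52 Myr.

5.52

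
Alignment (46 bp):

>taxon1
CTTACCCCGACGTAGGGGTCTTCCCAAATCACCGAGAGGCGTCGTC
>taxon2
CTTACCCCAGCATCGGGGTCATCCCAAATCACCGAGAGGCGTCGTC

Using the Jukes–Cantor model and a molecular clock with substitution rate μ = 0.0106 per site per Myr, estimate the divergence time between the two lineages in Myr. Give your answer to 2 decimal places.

The sequences differ at 5 of 46 sites (9, 10, 12, 14, 21), so p = 5/46 ≈ 0.108696.
d = −(3/4) ln(1 − 4p/3) = −0.75 ln(1 − 0.144928) = −0.75 ln(0.855072)
  = −0.75 × (-0.156570) = 0.117428 substitutions/site.
Under a molecular clock d = 2μt, so t = d/(2μ) = 0.117428 / (2 × 0.0106) = 5.54 Myr.

5.54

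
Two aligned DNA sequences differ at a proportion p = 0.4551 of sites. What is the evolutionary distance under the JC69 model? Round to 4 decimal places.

d = −(3/4) ln(1 − 4p/3) = −0.75 ln(1 − 0.6068) = −0.75 ln(0.3932)
  = −0.75 × (-0.933437) = 0.700078 substitutions/site.

0.7001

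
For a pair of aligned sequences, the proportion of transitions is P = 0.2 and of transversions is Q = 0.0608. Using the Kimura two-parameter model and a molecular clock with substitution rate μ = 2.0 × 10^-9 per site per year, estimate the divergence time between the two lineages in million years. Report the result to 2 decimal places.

Under the Kimura two-parameter model, d = −½ ln(1 − 2P − Q) − ¼ ln(1 − 2Q).
1 − 2P − Q = 0.5392, giving −½ ln(0.5392) = 0.308834.
1 − 2Q = 0.8784, giving −¼ ln(0.8784) = 0.032413.
d = 0.308834 + 0.032413 = 0.341247.
Under a molecular clock d = 2μt, so t = d/(2μ) = 0.341247 / (2 × 2.0 × 10^-9) = 85.31 million years.

85.31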